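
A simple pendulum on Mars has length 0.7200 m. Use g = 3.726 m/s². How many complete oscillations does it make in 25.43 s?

9

T = 2π√(L/g) = 2π√(0.7200/3.726) = 2.7620 s.
Number of complete oscillations = ⌊25.43/2.7620⌋ = ⌊9.2071⌋ = 9.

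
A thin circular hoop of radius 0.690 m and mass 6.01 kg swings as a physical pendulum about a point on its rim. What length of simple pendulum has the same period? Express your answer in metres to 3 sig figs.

1.38 m

The equivalent simple-pendulum length is L_eq = I/(md), where I is about the pivot and d = 0.6900 m.
I_cm = mR² = 2.861 kg·m², so I = I_cm + md² = 2.861 + 2.861 = 5.723 kg·m².
L_eq = 5.723/(6.01 × 0.6900) = 1.38 m.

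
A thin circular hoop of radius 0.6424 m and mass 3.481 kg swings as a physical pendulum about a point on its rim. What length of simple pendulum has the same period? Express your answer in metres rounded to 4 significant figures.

The equivalent simple-pendulum length is L_eq = I/(md), where I is about the pivot and d = 0.64240 m.
I_cm = mR² = 1.4365 kg·m², so I = I_cm + md² = 1.4365 + 1.4365 = 2.8731 kg·m².
L_eq = 2.8731/(3.481 × 0.64240) = 1.285 m.

1.285 m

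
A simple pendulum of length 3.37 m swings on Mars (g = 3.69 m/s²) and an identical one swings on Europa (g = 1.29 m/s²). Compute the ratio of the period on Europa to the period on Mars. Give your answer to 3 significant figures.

T ∝ 1/√g, so T₂/T₁ = √(g₁/g₂) = √(3.69/1.29) = 1.69.

1.69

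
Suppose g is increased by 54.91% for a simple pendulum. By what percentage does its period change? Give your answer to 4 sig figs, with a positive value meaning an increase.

-19.65%

T ∝ 1/√g, so T'/T = 1/√(1.5491) = 0.80345.
Percentage change in T = (0.80345 − 1) × 100% = -19.65%.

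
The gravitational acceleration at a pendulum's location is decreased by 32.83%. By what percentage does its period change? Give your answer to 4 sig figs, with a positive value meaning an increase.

T ∝ 1/√g, so T'/T = 1/√(0.67170) = 1.2201.
Percentage change in T = (1.2201 − 1) × 100% = 22.01%.

22.01%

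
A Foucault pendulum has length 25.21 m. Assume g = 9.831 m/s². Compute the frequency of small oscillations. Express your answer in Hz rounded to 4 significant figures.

T = 2π√(L/g) = 2π√(25.21/9.831) = 10.062 s, so f = 1/T = 0.09939 Hz.

0.09939 Hz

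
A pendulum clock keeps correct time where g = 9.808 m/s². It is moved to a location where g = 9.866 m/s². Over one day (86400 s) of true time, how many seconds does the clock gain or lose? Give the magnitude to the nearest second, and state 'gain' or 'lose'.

gain 255 s

The clock's period scales as T ∝ 1/√g, so T'/T = √(9.808/9.866) = 0.997056.
In 86400 s of true time the clock registers 86400/0.997056 = 86655.1 s, so it gains 255 s.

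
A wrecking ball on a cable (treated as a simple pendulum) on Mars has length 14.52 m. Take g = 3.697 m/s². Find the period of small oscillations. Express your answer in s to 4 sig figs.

12.45 s

T = 2π√(L/g) = 2π√(14.52/3.697) = 2π × 1.9818 = 12.45 s.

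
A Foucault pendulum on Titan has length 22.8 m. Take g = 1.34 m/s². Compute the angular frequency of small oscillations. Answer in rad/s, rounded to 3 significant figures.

ω = √(g/L) = √(1.34/22.8) = 0.242 rad/s.

0.242 rad/s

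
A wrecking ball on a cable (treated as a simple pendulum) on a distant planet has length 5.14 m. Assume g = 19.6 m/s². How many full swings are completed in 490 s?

152

T = 2π√(L/g) = 2π√(5.14/19.6) = 3.218 s.
Number of complete oscillations = ⌊490/3.218⌋ = ⌊152.3⌋ = 152.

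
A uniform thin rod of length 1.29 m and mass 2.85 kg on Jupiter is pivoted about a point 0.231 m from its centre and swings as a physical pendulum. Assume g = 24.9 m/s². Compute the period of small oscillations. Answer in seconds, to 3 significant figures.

For a physical pendulum T = 2π√(I/(mgd)), with d = 0.2310 m from pivot to centre of mass.
I_cm = mL²/12 = 2.85 × 1.29²/12 = 0.3952 kg·m²; I = I_cm + md² = 0.3952 + 2.85 × 0.2310² = 0.5473 kg·m².
T = 2π√(0.5473/(2.85 × 24.9 × 0.2310)) = 1.15 s.

1.15 s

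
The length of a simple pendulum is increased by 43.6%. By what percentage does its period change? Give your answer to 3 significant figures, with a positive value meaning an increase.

19.8%

T ∝ √L, so T'/T = √(1.436) = 1.198.
Percentage change in T = (1.198 − 1) × 100% = 19.8%.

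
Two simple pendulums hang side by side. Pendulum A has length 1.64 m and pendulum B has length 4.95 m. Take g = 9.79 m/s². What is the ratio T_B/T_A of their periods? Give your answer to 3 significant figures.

T ∝ √L, so T_B/T_A = √(L_B/L_A) = √(4.95/1.64) = 1.74.

1.74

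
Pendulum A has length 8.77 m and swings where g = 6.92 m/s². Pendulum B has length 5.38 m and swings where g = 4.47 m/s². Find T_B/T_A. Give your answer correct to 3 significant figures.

0.975

T = 2π√(L/g), so T_B/T_A = √((L_B/g_B)/(L_A/g_A)) = √((5.38/4.47)/(8.77/6.92)) = 0.975.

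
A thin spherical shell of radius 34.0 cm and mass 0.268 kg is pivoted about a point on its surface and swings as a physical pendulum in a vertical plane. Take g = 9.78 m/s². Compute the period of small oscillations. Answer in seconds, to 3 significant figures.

1.51 s

I_cm = (2/3)mr² = 0.02065 kg·m². The pivot is at distance d = 0.340 m from the centre of mass.
By the parallel-axis theorem, I = I_cm + md² = 0.02065 + 0.03098 = 0.05163 kg·m².
T = 2π√(I/(mgd)) = 2π√(0.05163/(0.268 × 9.78 × 0.340)) = 1.51 s.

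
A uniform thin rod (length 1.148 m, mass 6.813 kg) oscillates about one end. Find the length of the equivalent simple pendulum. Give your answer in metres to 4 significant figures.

The equivalent simple-pendulum length is L_eq = I/(md), where I is about the pivot and d = 0.57400 m.
I_cm = (1/12)mL² = 0.74824 kg·m², so I = I_cm + md² = 0.74824 + 2.2447 = 2.9930 kg·m².
L_eq = 2.9930/(6.813 × 0.57400) = 0.7653 m.

0.7653 m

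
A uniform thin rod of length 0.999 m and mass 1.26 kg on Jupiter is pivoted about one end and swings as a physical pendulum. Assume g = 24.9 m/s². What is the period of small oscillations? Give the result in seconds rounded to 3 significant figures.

For a physical pendulum T = 2π√(I/(mgd)), with d = 0.4995 m from pivot to centre of mass.
I_cm = mL²/12 = 1.26 × 0.999²/12 = 0.1048 kg·m²; I = I_cm + md² = 0.1048 + 1.26 × 0.4995² = 0.4192 kg·m².
T = 2π√(0.4192/(1.26 × 24.9 × 0.4995)) = 1.03 s.

1.03 s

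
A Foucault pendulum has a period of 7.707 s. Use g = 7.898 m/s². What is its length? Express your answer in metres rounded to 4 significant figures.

From T = 2π√(L/g), L = gT²/(4π²) = 7.898 × 7.7070²/(4π²) = 11.88 m.

11.88 m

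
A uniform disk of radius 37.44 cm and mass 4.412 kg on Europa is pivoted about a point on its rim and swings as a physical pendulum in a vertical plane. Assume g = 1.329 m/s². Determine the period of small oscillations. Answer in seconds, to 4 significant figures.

I_cm = ½mr² = 0.30923 kg·m². The pivot is at distance d = 0.3744 m from the centre of mass.
By the parallel-axis theorem, I = I_cm + md² = 0.30923 + 0.61845 = 0.92768 kg·m².
T = 2π√(I/(mgd)) = 2π√(0.92768/(4.412 × 1.329 × 0.3744)) = 4.084 s.

4.084 s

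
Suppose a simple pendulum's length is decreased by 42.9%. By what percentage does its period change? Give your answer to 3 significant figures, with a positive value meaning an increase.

-24.4%

T ∝ √L, so T'/T = √(0.5710) = 0.7556.
Percentage change in T = (0.7556 − 1) × 100% = -24.4%.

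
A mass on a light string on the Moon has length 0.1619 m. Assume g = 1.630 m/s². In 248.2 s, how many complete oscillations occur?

T = 2π√(L/g) = 2π√(0.1619/1.630) = 1.9802 s.
Number of complete oscillations = ⌊248.2/1.9802⌋ = ⌊125.34⌋ = 125.

125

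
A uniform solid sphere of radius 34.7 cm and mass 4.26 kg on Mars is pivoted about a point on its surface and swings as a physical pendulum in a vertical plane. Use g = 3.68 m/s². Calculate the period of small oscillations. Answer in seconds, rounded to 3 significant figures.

2.28 s

I_cm = (2/5)mr² = 0.2052 kg·m². The pivot is at distance d = 0.347 m from the centre of mass.
By the parallel-axis theorem, I = I_cm + md² = 0.2052 + 0.5129 = 0.7181 kg·m².
T = 2π√(I/(mgd)) = 2π√(0.7181/(4.26 × 3.68 × 0.347)) = 2.28 s.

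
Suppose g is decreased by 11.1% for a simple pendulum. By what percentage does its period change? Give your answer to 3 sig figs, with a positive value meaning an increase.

T ∝ 1/√g, so T'/T = 1/√(0.8890) = 1.061.
Percentage change in T = (1.061 − 1) × 100% = 6.06%.

6.06%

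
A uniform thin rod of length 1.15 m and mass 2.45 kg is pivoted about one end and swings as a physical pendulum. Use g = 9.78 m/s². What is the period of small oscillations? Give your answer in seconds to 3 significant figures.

For a physical pendulum T = 2π√(I/(mgd)), with d = 0.5750 m from pivot to centre of mass.
I_cm = mL²/12 = 2.45 × 1.15²/12 = 0.2700 kg·m²; I = I_cm + md² = 0.2700 + 2.45 × 0.5750² = 1.080 kg·m².
T = 2π√(1.080/(2.45 × 9.78 × 0.5750)) = 1.76 s.

1.76 s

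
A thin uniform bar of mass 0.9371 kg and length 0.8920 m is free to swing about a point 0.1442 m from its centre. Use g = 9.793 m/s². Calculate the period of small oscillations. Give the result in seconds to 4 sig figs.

1.560 s

For a physical pendulum T = 2π√(I/(mgd)), with d = 0.14420 m from pivot to centre of mass.
I_cm = mL²/12 = 0.9371 × 0.8920²/12 = 0.062135 kg·m²; I = I_cm + md² = 0.062135 + 0.9371 × 0.14420² = 0.081620 kg·m².
T = 2π√(0.081620/(0.9371 × 9.793 × 0.14420)) = 1.560 s.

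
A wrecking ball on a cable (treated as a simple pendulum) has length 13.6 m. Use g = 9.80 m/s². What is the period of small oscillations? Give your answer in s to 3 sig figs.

7.40 s

T = 2π√(L/g) = 2π√(13.6/9.80) = 2π × 1.178 = 7.40 s.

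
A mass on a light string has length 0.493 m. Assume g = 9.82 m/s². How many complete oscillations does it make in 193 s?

T = 2π√(L/g) = 2π√(0.493/9.82) = 1.408 s.
Number of complete oscillations = ⌊193/1.408⌋ = ⌊137.1⌋ = 137.

137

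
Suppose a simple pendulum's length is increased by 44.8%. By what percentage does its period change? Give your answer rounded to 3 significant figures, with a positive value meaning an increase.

20.3%

T ∝ √L, so T'/T = √(1.448) = 1.203.
Percentage change in T = (1.203 − 1) × 100% = 20.3%.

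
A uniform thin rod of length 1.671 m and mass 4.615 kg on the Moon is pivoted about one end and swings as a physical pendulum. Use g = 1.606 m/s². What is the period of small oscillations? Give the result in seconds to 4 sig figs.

For a physical pendulum T = 2π√(I/(mgd)), with d = 0.83550 m from pivot to centre of mass.
I_cm = mL²/12 = 4.615 × 1.671²/12 = 1.0738 kg·m²; I = I_cm + md² = 1.0738 + 4.615 × 0.83550² = 4.2954 kg·m².
T = 2π√(4.2954/(4.615 × 1.606 × 0.83550)) = 5.233 s.

5.233 s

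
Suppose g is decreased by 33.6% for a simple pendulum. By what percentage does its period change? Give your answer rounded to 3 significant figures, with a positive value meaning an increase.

22.7%

T ∝ 1/√g, so T'/T = 1/√(0.6640) = 1.227.
Percentage change in T = (1.227 − 1) × 100% = 22.7%.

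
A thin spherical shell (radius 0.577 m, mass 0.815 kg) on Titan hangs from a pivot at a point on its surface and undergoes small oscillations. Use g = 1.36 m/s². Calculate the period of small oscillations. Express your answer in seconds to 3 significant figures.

5.28 s

I_cm = (2/3)mr² = 0.1809 kg·m². The pivot is at distance d = 0.577 m from the centre of mass.
By the parallel-axis theorem, I = I_cm + md² = 0.1809 + 0.2713 = 0.4522 kg·m².
T = 2π√(I/(mgd)) = 2π√(0.4522/(0.815 × 1.36 × 0.577)) = 5.28 s.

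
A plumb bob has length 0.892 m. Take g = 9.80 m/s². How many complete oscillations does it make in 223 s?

117

T = 2π√(L/g) = 2π√(0.892/9.80) = 1.896 s.
Number of complete oscillations = ⌊223/1.896⌋ = ⌊117.6⌋ = 117.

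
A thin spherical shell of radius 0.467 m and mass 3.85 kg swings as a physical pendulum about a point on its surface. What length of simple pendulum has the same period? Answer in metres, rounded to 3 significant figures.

0.778 m

The equivalent simple-pendulum length is L_eq = I/(md), where I is about the pivot and d = 0.4670 m.
I_cm = (2/3)mR² = 0.5598 kg·m², so I = I_cm + md² = 0.5598 + 0.8396 = 1.399 kg·m².
L_eq = 1.399/(3.85 × 0.4670) = 0.778 m.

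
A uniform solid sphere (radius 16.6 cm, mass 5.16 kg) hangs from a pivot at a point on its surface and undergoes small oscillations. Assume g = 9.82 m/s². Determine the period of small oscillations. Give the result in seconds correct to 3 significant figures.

I_cm = (2/5)mr² = 0.05688 kg·m². The pivot is at distance d = 0.166 m from the centre of mass.
By the parallel-axis theorem, I = I_cm + md² = 0.05688 + 0.1422 = 0.1991 kg·m².
T = 2π√(I/(mgd)) = 2π√(0.1991/(5.16 × 9.82 × 0.166)) = 0.967 s.

0.967 s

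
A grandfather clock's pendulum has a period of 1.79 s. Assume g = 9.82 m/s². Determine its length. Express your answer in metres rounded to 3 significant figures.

0.797 m

From T = 2π√(L/g), L = gT²/(4π²) = 9.82 × 1.790²/(4π²) = 0.797 m.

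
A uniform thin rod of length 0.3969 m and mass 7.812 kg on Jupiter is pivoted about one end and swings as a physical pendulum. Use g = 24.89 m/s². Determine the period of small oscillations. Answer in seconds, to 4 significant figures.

0.6478 s

For a physical pendulum T = 2π√(I/(mgd)), with d = 0.19845 m from pivot to centre of mass.
I_cm = mL²/12 = 7.812 × 0.3969²/12 = 0.10255 kg·m²; I = I_cm + md² = 0.10255 + 7.812 × 0.19845² = 0.41021 kg·m².
T = 2π√(0.41021/(7.812 × 24.89 × 0.19845)) = 0.6478 s.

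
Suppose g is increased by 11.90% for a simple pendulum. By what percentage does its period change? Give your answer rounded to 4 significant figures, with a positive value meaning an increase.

T ∝ 1/√g, so T'/T = 1/√(1.1190) = 0.94533.
Percentage change in T = (0.94533 − 1) × 100% = -5.467%.

-5.467%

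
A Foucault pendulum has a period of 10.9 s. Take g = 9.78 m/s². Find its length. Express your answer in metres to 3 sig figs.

From T = 2π√(L/g), L = gT²/(4π²) = 9.78 × 10.90²/(4π²) = 29.4 m.

29.4 m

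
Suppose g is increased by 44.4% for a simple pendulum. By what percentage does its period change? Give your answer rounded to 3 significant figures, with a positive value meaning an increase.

T ∝ 1/√g, so T'/T = 1/√(1.444) = 0.8322.
Percentage change in T = (0.8322 − 1) × 100% = -16.8%.

-16.8%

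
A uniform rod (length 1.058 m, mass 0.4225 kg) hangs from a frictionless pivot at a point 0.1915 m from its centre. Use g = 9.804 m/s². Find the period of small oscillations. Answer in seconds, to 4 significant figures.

For a physical pendulum T = 2π√(I/(mgd)), with d = 0.19150 m from pivot to centre of mass.
I_cm = mL²/12 = 0.4225 × 1.058²/12 = 0.039411 kg·m²; I = I_cm + md² = 0.039411 + 0.4225 × 0.19150² = 0.054905 kg·m².
T = 2π√(0.054905/(0.4225 × 9.804 × 0.19150)) = 1.653 s.

1.653 s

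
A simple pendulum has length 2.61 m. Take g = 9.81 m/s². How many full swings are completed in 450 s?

138

T = 2π√(L/g) = 2π√(2.61/9.81) = 3.241 s.
Number of complete oscillations = ⌊450/3.241⌋ = ⌊138.9⌋ = 138.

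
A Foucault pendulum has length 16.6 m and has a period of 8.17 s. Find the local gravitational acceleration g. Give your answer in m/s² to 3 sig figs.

9.82 m/s²

From T = 2π√(L/g), g = 4π²L/T² = 4π² × 16.6/8.170² = 9.82 m/s².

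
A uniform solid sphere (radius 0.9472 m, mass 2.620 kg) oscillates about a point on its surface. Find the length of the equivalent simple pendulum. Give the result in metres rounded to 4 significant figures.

1.326 m

The equivalent simple-pendulum length is L_eq = I/(md), where I is about the pivot and d = 0.94720 m.
I_cm = (2/5)mR² = 0.94025 kg·m², so I = I_cm + md² = 0.94025 + 2.3506 = 3.2909 kg·m².
L_eq = 3.2909/(2.620 × 0.94720) = 1.326 m.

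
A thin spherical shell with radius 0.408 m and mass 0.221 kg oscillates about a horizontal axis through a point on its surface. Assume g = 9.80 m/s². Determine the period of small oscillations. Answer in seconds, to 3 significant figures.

1.66 s

I_cm = (2/3)mr² = 0.02453 kg·m². The pivot is at distance d = 0.408 m from the centre of mass.
By the parallel-axis theorem, I = I_cm + md² = 0.02453 + 0.03679 = 0.06131 kg·m².
T = 2π√(I/(mgd)) = 2π√(0.06131/(0.221 × 9.80 × 0.408)) = 1.66 s.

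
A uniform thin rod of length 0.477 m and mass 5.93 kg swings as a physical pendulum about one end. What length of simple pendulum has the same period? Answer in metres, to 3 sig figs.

The equivalent simple-pendulum length is L_eq = I/(md), where I is about the pivot and d = 0.2385 m.
I_cm = (1/12)mL² = 0.1124 kg·m², so I = I_cm + md² = 0.1124 + 0.3373 = 0.4497 kg·m².
L_eq = 0.4497/(5.93 × 0.2385) = 0.318 m.

0.318 m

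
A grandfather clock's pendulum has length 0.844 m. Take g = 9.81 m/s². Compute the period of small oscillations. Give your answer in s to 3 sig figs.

T = 2π√(L/g) = 2π√(0.844/9.81) = 2π × 0.2933 = 1.84 s.

1.84 s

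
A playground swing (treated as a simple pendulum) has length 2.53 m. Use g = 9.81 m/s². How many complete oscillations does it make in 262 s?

82

T = 2π√(L/g) = 2π√(2.53/9.81) = 3.191 s.
Number of complete oscillations = ⌊262/3.191⌋ = ⌊82.11⌋ = 82.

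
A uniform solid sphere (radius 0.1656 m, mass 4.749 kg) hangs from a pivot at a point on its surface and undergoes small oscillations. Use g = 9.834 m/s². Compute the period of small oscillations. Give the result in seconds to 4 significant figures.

I_cm = (2/5)mr² = 0.052093 kg·m². The pivot is at distance d = 0.1656 m from the centre of mass.
By the parallel-axis theorem, I = I_cm + md² = 0.052093 + 0.13023 = 0.18233 kg·m².
T = 2π√(I/(mgd)) = 2π√(0.18233/(4.749 × 9.834 × 0.1656)) = 0.9647 s.

0.9647 s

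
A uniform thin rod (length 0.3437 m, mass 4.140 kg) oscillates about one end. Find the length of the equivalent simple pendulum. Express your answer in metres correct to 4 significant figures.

The equivalent simple-pendulum length is L_eq = I/(md), where I is about the pivot and d = 0.17185 m.
I_cm = (1/12)mL² = 0.040755 kg·m², so I = I_cm + md² = 0.040755 + 0.12226 = 0.16302 kg·m².
L_eq = 0.16302/(4.140 × 0.17185) = 0.2291 m.

0.2291 m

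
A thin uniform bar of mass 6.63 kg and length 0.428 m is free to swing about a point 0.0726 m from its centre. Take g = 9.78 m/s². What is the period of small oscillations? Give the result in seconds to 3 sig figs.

1.07 s

For a physical pendulum T = 2π√(I/(mgd)), with d = 0.07260 m from pivot to centre of mass.
I_cm = mL²/12 = 6.63 × 0.428²/12 = 0.1012 kg·m²; I = I_cm + md² = 0.1012 + 6.63 × 0.07260² = 0.1362 kg·m².
T = 2π√(0.1362/(6.63 × 9.78 × 0.07260)) = 1.07 s.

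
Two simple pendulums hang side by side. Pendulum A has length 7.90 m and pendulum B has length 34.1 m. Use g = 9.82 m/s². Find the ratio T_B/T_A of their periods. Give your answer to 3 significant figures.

2.08

T ∝ √L, so T_B/T_A = √(L_B/L_A) = √(34.1/7.90) = 2.08.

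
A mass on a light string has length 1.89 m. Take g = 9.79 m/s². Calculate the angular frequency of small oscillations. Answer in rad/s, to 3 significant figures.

2.28 rad/s

ω = √(g/L) = √(9.79/1.89) = 2.28 rad/s.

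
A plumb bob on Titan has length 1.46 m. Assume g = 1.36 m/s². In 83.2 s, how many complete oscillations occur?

T = 2π√(L/g) = 2π√(1.46/1.36) = 6.510 s.
Number of complete oscillations = ⌊83.2/6.510⌋ = ⌊12.78⌋ = 12.

12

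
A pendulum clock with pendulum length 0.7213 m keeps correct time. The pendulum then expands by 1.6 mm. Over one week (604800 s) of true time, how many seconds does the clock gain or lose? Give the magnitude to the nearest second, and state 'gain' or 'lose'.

T ∝ √L, so T'/T = √(0.72290/0.7213) = 1.00111.
In 604800 s of true time the clock registers 604800/1.00111 = 604130.3 s, so it loses 670 s.

lose 670 s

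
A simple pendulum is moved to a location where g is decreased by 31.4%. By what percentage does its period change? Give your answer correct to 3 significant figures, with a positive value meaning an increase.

T ∝ 1/√g, so T'/T = 1/√(0.6860) = 1.207.
Percentage change in T = (1.207 − 1) × 100% = 20.7%.

20.7%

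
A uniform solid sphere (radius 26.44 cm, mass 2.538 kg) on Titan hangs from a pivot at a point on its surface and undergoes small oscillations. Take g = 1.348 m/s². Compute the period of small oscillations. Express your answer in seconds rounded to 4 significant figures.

3.293 s

I_cm = (2/5)mr² = 0.070970 kg·m². The pivot is at distance d = 0.2644 m from the centre of mass.
By the parallel-axis theorem, I = I_cm + md² = 0.070970 + 0.17742 = 0.24839 kg·m².
T = 2π√(I/(mgd)) = 2π√(0.24839/(2.538 × 1.348 × 0.2644)) = 3.293 s.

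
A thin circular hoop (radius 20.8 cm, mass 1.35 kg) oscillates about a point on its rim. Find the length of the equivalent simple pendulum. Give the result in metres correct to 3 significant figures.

0.416 m

The equivalent simple-pendulum length is L_eq = I/(md), where I is about the pivot and d = 0.2080 m.
I_cm = mR² = 0.05841 kg·m², so I = I_cm + md² = 0.05841 + 0.05841 = 0.1168 kg·m².
L_eq = 0.1168/(1.35 × 0.2080) = 0.416 m.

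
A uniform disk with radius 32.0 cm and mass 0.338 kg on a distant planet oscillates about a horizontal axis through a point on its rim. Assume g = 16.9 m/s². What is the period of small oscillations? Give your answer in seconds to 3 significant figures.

1.06 s

I_cm = ½mr² = 0.01731 kg·m². The pivot is at distance d = 0.320 m from the centre of mass.
By the parallel-axis theorem, I = I_cm + md² = 0.01731 + 0.03461 = 0.05192 kg·m².
T = 2π√(I/(mgd)) = 2π√(0.05192/(0.338 × 16.9 × 0.320)) = 1.06 s.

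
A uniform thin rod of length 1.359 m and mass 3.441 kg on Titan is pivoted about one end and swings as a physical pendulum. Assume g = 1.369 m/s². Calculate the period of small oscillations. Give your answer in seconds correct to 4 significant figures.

5.111 s

For a physical pendulum T = 2π√(I/(mgd)), with d = 0.67950 m from pivot to centre of mass.
I_cm = mL²/12 = 3.441 × 1.359²/12 = 0.52959 kg·m²; I = I_cm + md² = 0.52959 + 3.441 × 0.67950² = 2.1184 kg·m².
T = 2π√(2.1184/(3.441 × 1.369 × 0.67950)) = 5.111 s.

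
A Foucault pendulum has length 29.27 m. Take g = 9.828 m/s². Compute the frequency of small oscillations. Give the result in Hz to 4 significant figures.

T = 2π√(L/g) = 2π√(29.27/9.828) = 10.843 s, so f = 1/T = 0.09222 Hz.

0.09222 Hz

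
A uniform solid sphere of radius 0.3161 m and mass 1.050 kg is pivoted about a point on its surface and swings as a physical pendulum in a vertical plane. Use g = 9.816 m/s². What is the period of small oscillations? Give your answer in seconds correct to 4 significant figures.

1.334 s

I_cm = (2/5)mr² = 0.041966 kg·m². The pivot is at distance d = 0.3161 m from the centre of mass.
By the parallel-axis theorem, I = I_cm + md² = 0.041966 + 0.10492 = 0.14688 kg·m².
T = 2π√(I/(mgd)) = 2π√(0.14688/(1.050 × 9.816 × 0.3161)) = 1.334 s.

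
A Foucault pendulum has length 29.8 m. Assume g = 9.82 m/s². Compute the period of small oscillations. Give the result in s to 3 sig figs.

10.9 s

T = 2π√(L/g) = 2π√(29.8/9.82) = 2π × 1.742 = 10.9 s.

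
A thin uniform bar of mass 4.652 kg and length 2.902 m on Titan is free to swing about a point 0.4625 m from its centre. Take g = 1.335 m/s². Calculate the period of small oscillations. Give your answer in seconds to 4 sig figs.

7.652 s

For a physical pendulum T = 2π√(I/(mgd)), with d = 0.46250 m from pivot to centre of mass.
I_cm = mL²/12 = 4.652 × 2.902²/12 = 3.2648 kg·m²; I = I_cm + md² = 3.2648 + 4.652 × 0.46250² = 4.2599 kg·m².
T = 2π√(4.2599/(4.652 × 1.335 × 0.46250)) = 7.652 s.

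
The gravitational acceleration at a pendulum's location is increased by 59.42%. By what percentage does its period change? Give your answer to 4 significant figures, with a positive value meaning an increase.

-20.80%

T ∝ 1/√g, so T'/T = 1/√(1.5942) = 0.79201.
Percentage change in T = (0.79201 − 1) × 100% = -20.80%.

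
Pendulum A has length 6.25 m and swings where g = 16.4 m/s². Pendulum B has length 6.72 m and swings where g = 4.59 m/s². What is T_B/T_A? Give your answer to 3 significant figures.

T = 2π√(L/g), so T_B/T_A = √((L_B/g_B)/(L_A/g_A)) = √((6.72/4.59)/(6.25/16.4)) = 1.96.

1.96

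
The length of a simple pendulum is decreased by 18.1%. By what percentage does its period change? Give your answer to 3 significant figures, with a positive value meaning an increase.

-9.50%

T ∝ √L, so T'/T = √(0.8190) = 0.9050.
Percentage change in T = (0.9050 − 1) × 100% = -9.50%.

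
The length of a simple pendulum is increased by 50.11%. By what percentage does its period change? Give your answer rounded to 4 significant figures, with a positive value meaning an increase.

22.52%

T ∝ √L, so T'/T = √(1.5011) = 1.2252.
Percentage change in T = (1.2252 − 1) × 100% = 22.52%.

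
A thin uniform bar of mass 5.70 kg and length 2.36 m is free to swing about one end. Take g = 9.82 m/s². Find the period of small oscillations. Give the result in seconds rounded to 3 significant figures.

2.51 s

For a physical pendulum T = 2π√(I/(mgd)), with d = 1.180 m from pivot to centre of mass.
I_cm = mL²/12 = 5.70 × 2.36²/12 = 2.646 kg·m²; I = I_cm + md² = 2.646 + 5.70 × 1.180² = 10.58 kg·m².
T = 2π√(10.58/(5.70 × 9.82 × 1.180)) = 2.51 s.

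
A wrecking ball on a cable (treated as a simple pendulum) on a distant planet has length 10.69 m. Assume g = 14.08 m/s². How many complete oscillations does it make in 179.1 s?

T = 2π√(L/g) = 2π√(10.69/14.08) = 5.4748 s.
Number of complete oscillations = ⌊179.1/5.4748⌋ = ⌊32.714⌋ = 32.

32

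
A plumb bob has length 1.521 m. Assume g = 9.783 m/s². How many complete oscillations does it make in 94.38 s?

38

T = 2π√(L/g) = 2π√(1.521/9.783) = 2.4775 s.
Number of complete oscillations = ⌊94.38/2.4775⌋ = ⌊38.095⌋ = 38.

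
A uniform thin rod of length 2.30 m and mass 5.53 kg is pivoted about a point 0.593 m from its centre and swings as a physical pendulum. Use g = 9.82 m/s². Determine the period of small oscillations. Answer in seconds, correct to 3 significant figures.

For a physical pendulum T = 2π√(I/(mgd)), with d = 0.5930 m from pivot to centre of mass.
I_cm = mL²/12 = 5.53 × 2.30²/12 = 2.438 kg·m²; I = I_cm + md² = 2.438 + 5.53 × 0.5930² = 4.382 kg·m².
T = 2π√(4.382/(5.53 × 9.82 × 0.5930)) = 2.32 s.

2.32 s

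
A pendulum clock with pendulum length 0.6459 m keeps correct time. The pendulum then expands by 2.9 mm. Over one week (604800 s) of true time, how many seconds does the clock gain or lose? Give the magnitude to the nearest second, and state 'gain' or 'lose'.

lose 1353 s

T ∝ √L, so T'/T = √(0.64880/0.6459) = 1.00224.
In 604800 s of true time the clock registers 604800/1.00224 = 603446.8 s, so it loses 1353 s.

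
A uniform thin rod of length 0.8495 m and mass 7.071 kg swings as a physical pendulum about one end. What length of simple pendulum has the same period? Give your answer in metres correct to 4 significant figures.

0.5663 m

The equivalent simple-pendulum length is L_eq = I/(md), where I is about the pivot and d = 0.42475 m.
I_cm = (1/12)mL² = 0.42523 kg·m², so I = I_cm + md² = 0.42523 + 1.2757 = 1.7009 kg·m².
L_eq = 1.7009/(7.071 × 0.42475) = 0.5663 m.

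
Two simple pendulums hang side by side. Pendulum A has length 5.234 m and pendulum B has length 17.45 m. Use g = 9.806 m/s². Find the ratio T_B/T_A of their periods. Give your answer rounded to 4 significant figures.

1.826

T ∝ √L, so T_B/T_A = √(L_B/L_A) = √(17.45/5.234) = 1.826.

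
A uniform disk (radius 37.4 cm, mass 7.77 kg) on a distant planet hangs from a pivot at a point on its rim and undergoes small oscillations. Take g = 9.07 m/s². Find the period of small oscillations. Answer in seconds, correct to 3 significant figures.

1.56 s

I_cm = ½mr² = 0.5434 kg·m². The pivot is at distance d = 0.374 m from the centre of mass.
By the parallel-axis theorem, I = I_cm + md² = 0.5434 + 1.087 = 1.630 kg·m².
T = 2π√(I/(mgd)) = 2π√(1.630/(7.77 × 9.07 × 0.374)) = 1.56 s.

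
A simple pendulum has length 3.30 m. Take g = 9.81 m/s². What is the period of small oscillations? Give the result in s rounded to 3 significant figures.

T = 2π√(L/g) = 2π√(3.30/9.81) = 2π × 0.5800 = 3.64 s.

3.64 s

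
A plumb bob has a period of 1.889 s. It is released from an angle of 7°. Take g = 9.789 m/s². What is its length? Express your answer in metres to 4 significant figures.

From T = 2π√(L/g), L = gT²/(4π²) = 9.789 × 1.8890²/(4π²) = 0.8848 m.

0.8848 m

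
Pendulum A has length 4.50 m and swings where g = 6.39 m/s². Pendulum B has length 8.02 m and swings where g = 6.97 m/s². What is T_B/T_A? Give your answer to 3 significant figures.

T = 2π√(L/g), so T_B/T_A = √((L_B/g_B)/(L_A/g_A)) = √((8.02/6.97)/(4.50/6.39)) = 1.28.

1.28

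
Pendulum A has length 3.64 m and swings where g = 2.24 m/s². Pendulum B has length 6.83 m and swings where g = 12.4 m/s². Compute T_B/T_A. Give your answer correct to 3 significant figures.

0.582

T = 2π√(L/g), so T_B/T_A = √((L_B/g_B)/(L_A/g_A)) = √((6.83/12.4)/(3.64/2.24)) = 0.582.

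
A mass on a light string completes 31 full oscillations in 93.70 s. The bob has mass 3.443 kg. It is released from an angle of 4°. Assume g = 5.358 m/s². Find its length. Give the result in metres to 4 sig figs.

1.240 m

T = 93.70/31 = 3.0226 s.
From T = 2π√(L/g), L = gT²/(4π²) = 5.358 × 3.0226²/(4π²) = 1.240 m.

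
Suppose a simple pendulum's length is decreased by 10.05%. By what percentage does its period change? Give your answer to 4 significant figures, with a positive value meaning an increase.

-5.158%

T ∝ √L, so T'/T = √(0.89950) = 0.94842.
Percentage change in T = (0.94842 − 1) × 100% = -5.158%.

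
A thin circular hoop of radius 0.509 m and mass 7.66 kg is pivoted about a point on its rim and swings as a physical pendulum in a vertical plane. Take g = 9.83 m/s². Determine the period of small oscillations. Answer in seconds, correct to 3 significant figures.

I_cm = mr² = 1.985 kg·m². The pivot is at distance d = 0.509 m from the centre of mass.
By the parallel-axis theorem, I = I_cm + md² = 1.985 + 1.985 = 3.969 kg·m².
T = 2π√(I/(mgd)) = 2π√(3.969/(7.66 × 9.83 × 0.509)) = 2.02 s.

2.02 s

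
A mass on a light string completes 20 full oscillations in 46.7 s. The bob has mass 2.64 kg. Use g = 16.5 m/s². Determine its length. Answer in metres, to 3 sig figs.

2.28 m

T = 46.7/20 = 2.335 s.
From T = 2π√(L/g), L = gT²/(4π²) = 16.5 × 2.335²/(4π²) = 2.28 m.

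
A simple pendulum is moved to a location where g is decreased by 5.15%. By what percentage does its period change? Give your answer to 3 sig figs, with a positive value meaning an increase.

T ∝ 1/√g, so T'/T = 1/√(0.9485) = 1.027.
Percentage change in T = (1.027 − 1) × 100% = 2.68%.

2.68%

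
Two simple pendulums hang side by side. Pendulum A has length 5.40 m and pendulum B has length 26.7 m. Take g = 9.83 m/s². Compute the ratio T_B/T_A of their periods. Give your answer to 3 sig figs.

2.22

T ∝ √L, so T_B/T_A = √(L_B/L_A) = √(26.7/5.40) = 2.22.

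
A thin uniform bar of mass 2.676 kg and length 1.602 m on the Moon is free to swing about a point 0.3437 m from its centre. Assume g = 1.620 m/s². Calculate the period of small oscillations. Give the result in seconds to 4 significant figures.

4.852 s

For a physical pendulum T = 2π√(I/(mgd)), with d = 0.34370 m from pivot to centre of mass.
I_cm = mL²/12 = 2.676 × 1.602²/12 = 0.57231 kg·m²; I = I_cm + md² = 0.57231 + 2.676 × 0.34370² = 0.88842 kg·m².
T = 2π√(0.88842/(2.676 × 1.620 × 0.34370)) = 4.852 s.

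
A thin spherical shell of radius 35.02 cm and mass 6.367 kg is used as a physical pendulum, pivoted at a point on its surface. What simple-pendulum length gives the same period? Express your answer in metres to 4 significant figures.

The equivalent simple-pendulum length is L_eq = I/(md), where I is about the pivot and d = 0.35020 m.
I_cm = (2/3)mR² = 0.52057 kg·m², so I = I_cm + md² = 0.52057 + 0.78085 = 1.3014 kg·m².
L_eq = 1.3014/(6.367 × 0.35020) = 0.5837 m.

0.5837 m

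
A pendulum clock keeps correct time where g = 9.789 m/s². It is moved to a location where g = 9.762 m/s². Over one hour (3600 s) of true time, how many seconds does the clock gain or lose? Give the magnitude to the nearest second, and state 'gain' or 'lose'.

lose 5 s

The clock's period scales as T ∝ 1/√g, so T'/T = √(9.789/9.762) = 1.00138.
In 3600 s of true time the clock registers 3600/1.00138 = 3595.0 s, so it loses 5 s.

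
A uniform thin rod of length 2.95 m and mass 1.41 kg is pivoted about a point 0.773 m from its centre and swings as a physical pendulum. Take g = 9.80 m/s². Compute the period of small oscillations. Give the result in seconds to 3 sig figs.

For a physical pendulum T = 2π√(I/(mgd)), with d = 0.7730 m from pivot to centre of mass.
I_cm = mL²/12 = 1.41 × 2.95²/12 = 1.023 kg·m²; I = I_cm + md² = 1.023 + 1.41 × 0.7730² = 1.865 kg·m².
T = 2π√(1.865/(1.41 × 9.80 × 0.7730)) = 2.63 s.

2.63 s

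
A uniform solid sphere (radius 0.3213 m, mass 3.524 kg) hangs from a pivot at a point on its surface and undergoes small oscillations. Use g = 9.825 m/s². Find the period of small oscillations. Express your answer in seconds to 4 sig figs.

I_cm = (2/5)mr² = 0.14552 kg·m². The pivot is at distance d = 0.3213 m from the centre of mass.
By the parallel-axis theorem, I = I_cm + md² = 0.14552 + 0.36380 = 0.50931 kg·m².
T = 2π√(I/(mgd)) = 2π√(0.50931/(3.524 × 9.825 × 0.3213)) = 1.344 s.

1.344 s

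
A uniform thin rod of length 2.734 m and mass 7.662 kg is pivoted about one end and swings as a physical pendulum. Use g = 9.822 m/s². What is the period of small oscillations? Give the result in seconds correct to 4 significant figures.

2.707 s

For a physical pendulum T = 2π√(I/(mgd)), with d = 1.3670 m from pivot to centre of mass.
I_cm = mL²/12 = 7.662 × 2.734²/12 = 4.7726 kg·m²; I = I_cm + md² = 4.7726 + 7.662 × 1.3670² = 19.091 kg·m².
T = 2π√(19.091/(7.662 × 9.822 × 1.3670)) = 2.707 s.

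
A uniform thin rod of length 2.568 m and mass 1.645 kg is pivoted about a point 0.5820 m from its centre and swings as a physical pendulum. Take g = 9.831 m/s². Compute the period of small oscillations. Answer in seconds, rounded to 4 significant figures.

For a physical pendulum T = 2π√(I/(mgd)), with d = 0.58200 m from pivot to centre of mass.
I_cm = mL²/12 = 1.645 × 2.568²/12 = 0.90401 kg·m²; I = I_cm + md² = 0.90401 + 1.645 × 0.58200² = 1.4612 kg·m².
T = 2π√(1.4612/(1.645 × 9.831 × 0.58200)) = 2.476 s.

2.476 s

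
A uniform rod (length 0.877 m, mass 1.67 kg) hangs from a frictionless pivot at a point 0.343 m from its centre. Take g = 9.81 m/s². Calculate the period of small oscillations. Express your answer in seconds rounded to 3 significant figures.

For a physical pendulum T = 2π√(I/(mgd)), with d = 0.3430 m from pivot to centre of mass.
I_cm = mL²/12 = 1.67 × 0.877²/12 = 0.1070 kg·m²; I = I_cm + md² = 0.1070 + 1.67 × 0.3430² = 0.3035 kg·m².
T = 2π√(0.3035/(1.67 × 9.81 × 0.3430)) = 1.46 s.

1.46 s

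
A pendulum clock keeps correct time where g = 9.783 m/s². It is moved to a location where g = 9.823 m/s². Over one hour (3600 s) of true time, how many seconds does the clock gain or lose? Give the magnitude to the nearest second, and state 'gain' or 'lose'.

gain 7 s

The clock's period scales as T ∝ 1/√g, so T'/T = √(9.783/9.823) = 0.997962.
In 3600 s of true time the clock registers 3600/0.997962 = 3607.4 s, so it gains 7 s.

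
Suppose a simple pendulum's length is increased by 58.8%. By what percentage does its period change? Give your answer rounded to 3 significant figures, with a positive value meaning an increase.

26.0%

T ∝ √L, so T'/T = √(1.588) = 1.260.
Percentage change in T = (1.260 − 1) × 100% = 26.0%.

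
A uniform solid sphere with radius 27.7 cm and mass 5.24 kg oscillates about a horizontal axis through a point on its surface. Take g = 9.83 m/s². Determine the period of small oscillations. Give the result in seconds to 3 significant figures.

I_cm = (2/5)mr² = 0.1608 kg·m². The pivot is at distance d = 0.277 m from the centre of mass.
By the parallel-axis theorem, I = I_cm + md² = 0.1608 + 0.4021 = 0.5629 kg·m².
T = 2π√(I/(mgd)) = 2π√(0.5629/(5.24 × 9.83 × 0.277)) = 1.25 s.

1.25 s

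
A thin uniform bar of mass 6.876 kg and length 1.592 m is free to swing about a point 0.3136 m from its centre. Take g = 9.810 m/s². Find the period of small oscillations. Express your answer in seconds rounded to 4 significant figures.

For a physical pendulum T = 2π√(I/(mgd)), with d = 0.31360 m from pivot to centre of mass.
I_cm = mL²/12 = 6.876 × 1.592²/12 = 1.4522 kg·m²; I = I_cm + md² = 1.4522 + 6.876 × 0.31360² = 2.1285 kg·m².
T = 2π√(2.1285/(6.876 × 9.810 × 0.31360)) = 1.993 s.

1.993 s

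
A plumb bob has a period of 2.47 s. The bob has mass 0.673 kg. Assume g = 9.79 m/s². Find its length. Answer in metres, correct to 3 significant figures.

1.51 m

From T = 2π√(L/g), L = gT²/(4π²) = 9.79 × 2.470²/(4π²) = 1.51 m.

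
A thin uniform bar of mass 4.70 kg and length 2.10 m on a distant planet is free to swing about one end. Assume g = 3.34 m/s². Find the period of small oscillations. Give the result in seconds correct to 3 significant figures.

For a physical pendulum T = 2π√(I/(mgd)), with d = 1.050 m from pivot to centre of mass.
I_cm = mL²/12 = 4.70 × 2.10²/12 = 1.727 kg·m²; I = I_cm + md² = 1.727 + 4.70 × 1.050² = 6.909 kg·m².
T = 2π√(6.909/(4.70 × 3.34 × 1.050)) = 4.07 s.

4.07 s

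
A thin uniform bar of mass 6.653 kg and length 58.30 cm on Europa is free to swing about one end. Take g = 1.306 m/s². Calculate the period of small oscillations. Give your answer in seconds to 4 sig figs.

For a physical pendulum T = 2π√(I/(mgd)), with d = 0.29150 m from pivot to centre of mass.
I_cm = mL²/12 = 6.653 × 0.5830²/12 = 0.18844 kg·m²; I = I_cm + md² = 0.18844 + 6.653 × 0.29150² = 0.75376 kg·m².
T = 2π√(0.75376/(6.653 × 1.306 × 0.29150)) = 3.428 s.

3.428 s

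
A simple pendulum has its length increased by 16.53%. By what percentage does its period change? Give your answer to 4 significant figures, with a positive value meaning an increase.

7.949%

T ∝ √L, so T'/T = √(1.1653) = 1.0795.
Percentage change in T = (1.0795 − 1) × 100% = 7.949%.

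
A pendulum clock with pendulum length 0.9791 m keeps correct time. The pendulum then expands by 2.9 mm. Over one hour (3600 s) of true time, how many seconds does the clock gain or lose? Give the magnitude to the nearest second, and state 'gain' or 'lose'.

lose 5 s

T ∝ √L, so T'/T = √(0.98200/0.9791) = 1.00148.
In 3600 s of true time the clock registers 3600/1.00148 = 3594.7 s, so it loses 5 s.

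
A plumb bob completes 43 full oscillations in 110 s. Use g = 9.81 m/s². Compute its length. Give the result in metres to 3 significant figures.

T = 110/43 = 2.558 s.
From T = 2π√(L/g), L = gT²/(4π²) = 9.81 × 2.558²/(4π²) = 1.63 m.

1.63 m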